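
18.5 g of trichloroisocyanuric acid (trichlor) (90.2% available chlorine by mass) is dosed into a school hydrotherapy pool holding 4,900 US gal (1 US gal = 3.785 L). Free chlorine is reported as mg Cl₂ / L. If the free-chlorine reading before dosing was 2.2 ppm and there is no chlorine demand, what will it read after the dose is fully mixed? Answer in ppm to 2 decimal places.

3.10 ppm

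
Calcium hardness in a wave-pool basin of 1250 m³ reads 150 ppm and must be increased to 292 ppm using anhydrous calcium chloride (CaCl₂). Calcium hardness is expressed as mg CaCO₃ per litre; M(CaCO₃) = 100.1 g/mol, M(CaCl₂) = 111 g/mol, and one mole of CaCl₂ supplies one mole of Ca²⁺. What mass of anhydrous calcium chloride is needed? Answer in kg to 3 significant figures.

Volume: 1250 m³ = 1,250,000 L.
Hardness to add: (292 − 150) = 142 mg/L as CaCO₃ × 1,250,000 L = 177,500 g as CaCO₃.
Moles of Ca²⁺ (1 mol Ca²⁺ ≡ 1 mol CaCO₃): 177,500 / 100.1 g/mol = 1773 mol.
Mass of CaCl₂: 1773 × 111 = 196,800 g.

197 kg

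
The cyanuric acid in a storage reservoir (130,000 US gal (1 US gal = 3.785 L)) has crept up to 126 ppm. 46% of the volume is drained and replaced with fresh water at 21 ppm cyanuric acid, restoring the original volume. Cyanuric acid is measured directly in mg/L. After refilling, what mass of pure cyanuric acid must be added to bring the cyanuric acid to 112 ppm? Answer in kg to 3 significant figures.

Volume: 130,000 US gal × 3.785 L/gal = 492,050 L.
After draining 46% and refilling: 126 × 0.54 + 21 × 0.46 = 77.7 ppm.
Deficit to target: 112 − 77.7 = 34.3 mg/L.
Mass: 34.3 mg/L × 492,050 L = 16,880 g cyanuric acid.

16.9 kg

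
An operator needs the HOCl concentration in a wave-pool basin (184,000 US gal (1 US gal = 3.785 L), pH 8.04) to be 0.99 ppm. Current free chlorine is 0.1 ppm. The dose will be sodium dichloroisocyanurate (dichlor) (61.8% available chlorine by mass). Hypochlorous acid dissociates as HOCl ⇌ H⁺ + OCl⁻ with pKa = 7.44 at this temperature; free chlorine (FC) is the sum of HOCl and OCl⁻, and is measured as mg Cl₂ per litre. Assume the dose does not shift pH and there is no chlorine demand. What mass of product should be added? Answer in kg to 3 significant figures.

5.44 kg

Volume: 184,000 US gal × 3.785 L/gal = 696,440 L.
[OCl⁻]/[HOCl] = 10^(pH − pKa) = 10^(8.04 − 7.44) = 3.981; fraction as HOCl = 1/(1 + 3.981) = 0.2008.
Free chlorine required for 0.99 ppm HOCl: 0.99 / 0.2008 = 4.931 ppm.
FC to add: 4.931 − 0.1 = 4.831 mg/L as Cl₂.
Cl₂ equivalent: 4.831 mg/L × 696,440 L = 3365 g.
Product at 61.8% available Cl: 3365 / 0.618 = 5444 g.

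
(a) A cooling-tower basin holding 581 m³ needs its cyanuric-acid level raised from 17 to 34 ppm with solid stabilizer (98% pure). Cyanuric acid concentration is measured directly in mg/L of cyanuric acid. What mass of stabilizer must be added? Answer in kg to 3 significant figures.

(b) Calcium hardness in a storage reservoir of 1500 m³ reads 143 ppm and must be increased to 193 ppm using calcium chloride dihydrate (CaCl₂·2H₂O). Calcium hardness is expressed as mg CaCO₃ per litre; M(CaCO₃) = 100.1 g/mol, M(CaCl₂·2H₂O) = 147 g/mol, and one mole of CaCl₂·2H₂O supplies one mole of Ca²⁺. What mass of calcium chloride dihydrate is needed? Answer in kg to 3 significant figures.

(a) Volume: 581 m³ = 581,000 L.
(a) CYA to add: (34 − 17) = 17 mg/L × 581,000 L = 9877 g cyanuric acid.
(a) At 98% purity: 9877 / 0.98 = 10,080 g product.

(b) Volume: 1500 m³ = 1,500,000 L.
(b) Hardness to add: (193 − 143) = 50 mg/L as CaCO₃ × 1,500,000 L = 75,000 g as CaCO₃.
(b) Moles of Ca²⁺ (1 mol Ca²⁺ ≡ 1 mol CaCO₃): 75,000 / 100.1 g/mol = 749.3 mol.
(b) Mass of CaCl₂·2H₂O: 749.3 × 147 = 110,100 g.

(a) 10.1 kg; (b) 110 kg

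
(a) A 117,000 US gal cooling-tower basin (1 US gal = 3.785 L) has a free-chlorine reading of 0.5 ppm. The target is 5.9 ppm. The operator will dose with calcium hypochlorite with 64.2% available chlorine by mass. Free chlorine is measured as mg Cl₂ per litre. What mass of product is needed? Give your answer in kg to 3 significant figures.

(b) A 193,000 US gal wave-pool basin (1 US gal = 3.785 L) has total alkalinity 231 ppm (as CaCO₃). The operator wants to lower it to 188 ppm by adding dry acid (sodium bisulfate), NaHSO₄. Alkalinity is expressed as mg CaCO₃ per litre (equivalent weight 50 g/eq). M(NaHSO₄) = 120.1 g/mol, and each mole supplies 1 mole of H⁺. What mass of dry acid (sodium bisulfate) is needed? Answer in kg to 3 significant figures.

(a) 3.72 kg; (b) 75.5 kg

(a) Volume: 117,000 US gal × 3.785 L/gal = 442,845 L.
(a) Chlorine deficit: 5.9 − 0.5 = 5.4 ppm = 5.4 mg/L as Cl₂.
(a) Cl₂ equivalent needed: 5.4 mg/L × 442,845 L = 2,391,000 mg = 2391 g.
(a) Product at 64.2% available chlorine: 2391 / 0.642 = 3725 g.

(b) Volume: 193,000 US gal × 3.785 L/gal = 730,505 L.
(b) Alkalinity to neutralize: (231 − 188) = 43 mg/L as CaCO₃ × 730,505 L = 31,410 g as CaCO₃.
(b) Equivalents of H⁺ required: 31,410 ÷ 50 g/eq = 628.2 eq = 628.2 mol NaHSO₄.
(b) Mass of NaHSO₄: 628.2 × 120.1 = 75,450 g.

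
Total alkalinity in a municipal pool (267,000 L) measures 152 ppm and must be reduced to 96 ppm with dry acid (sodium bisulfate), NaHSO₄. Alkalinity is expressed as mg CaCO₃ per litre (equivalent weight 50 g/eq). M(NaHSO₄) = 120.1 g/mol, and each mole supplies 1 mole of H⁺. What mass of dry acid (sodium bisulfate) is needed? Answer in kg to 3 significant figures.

Alkalinity to neutralize: (152 − 96) = 56 mg/L as CaCO₃ × 267,000 L = 14,950 g as CaCO₃.
Equivalents of H⁺ required: 14,950 ÷ 50 g/eq = 299 eq = 299 mol NaHSO₄.
Mass of NaHSO₄: 299 × 120.1 = 35,910 g.

35.9 kg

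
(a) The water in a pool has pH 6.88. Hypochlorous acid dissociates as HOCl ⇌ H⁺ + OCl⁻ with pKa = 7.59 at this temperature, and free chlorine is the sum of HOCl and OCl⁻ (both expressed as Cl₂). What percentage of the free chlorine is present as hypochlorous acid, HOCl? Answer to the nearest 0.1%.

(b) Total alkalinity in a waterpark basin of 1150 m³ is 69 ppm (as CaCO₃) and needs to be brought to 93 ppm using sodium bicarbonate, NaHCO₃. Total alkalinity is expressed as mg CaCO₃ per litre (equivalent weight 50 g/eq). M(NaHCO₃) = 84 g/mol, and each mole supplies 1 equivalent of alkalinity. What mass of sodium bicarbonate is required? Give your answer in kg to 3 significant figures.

(a) [OCl⁻]/[HOCl] = 10^(pH − pKa) = 10^(6.88 − 7.59) = 10^-0.71 = 0.195.
(a) Fraction as HOCl = 1 / (1 + 0.195) = 0.8368.

(b) Volume: 1150 m³ = 1,150,000 L.
(b) Alkalinity to add: (93 − 69) = 24 mg/L as CaCO₃ × 1,150,000 L = 27,600 g as CaCO₃.
(b) Equivalents: 27,600 g ÷ 50 g/eq = 552 eq.
(b) NaHCO₃ supplies 1 eq per mole → 552 mol.
(b) Mass: 552 mol × 84 g/mol = 46,370 g.

(a) 83.7%; (b) 46.4 kg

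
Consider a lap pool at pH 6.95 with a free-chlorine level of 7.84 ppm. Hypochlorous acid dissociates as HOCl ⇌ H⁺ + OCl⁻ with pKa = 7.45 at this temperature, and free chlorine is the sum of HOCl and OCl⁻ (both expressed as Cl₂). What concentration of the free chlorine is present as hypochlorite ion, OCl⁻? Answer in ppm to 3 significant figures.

[OCl⁻]/[HOCl] = 10^(pH − pKa) = 10^(6.95 − 7.45) = 10^-0.50 = 0.3162.
Fraction as HOCl = 1 / (1 + 0.3162) = 0.7597.
OCl⁻ = (1 − 0.7597) × 7.84 ppm = 1.884 ppm.

1.88 ppm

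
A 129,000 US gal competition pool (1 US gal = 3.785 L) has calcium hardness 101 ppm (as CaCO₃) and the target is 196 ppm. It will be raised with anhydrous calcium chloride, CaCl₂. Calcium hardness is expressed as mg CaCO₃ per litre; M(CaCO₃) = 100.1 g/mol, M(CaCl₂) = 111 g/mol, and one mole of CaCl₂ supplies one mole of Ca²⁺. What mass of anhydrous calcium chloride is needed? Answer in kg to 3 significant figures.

Volume: 129,000 US gal × 3.785 L/gal = 488,265 L.
Hardness to add: (196 − 101) = 95 mg/L as CaCO₃ × 488,265 L = 46,390 g as CaCO₃.
Moles of Ca²⁺ (1 mol Ca²⁺ ≡ 1 mol CaCO₃): 46,390 / 100.1 g/mol = 463.4 mol.
Mass of CaCl₂: 463.4 × 111 = 51,440 g.

51.4 kg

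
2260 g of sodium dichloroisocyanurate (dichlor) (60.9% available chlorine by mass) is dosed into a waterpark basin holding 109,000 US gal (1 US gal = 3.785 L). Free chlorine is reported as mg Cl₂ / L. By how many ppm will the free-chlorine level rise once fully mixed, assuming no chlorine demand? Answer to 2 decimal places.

Volume: 109,000 US gal × 3.785 L/gal = 412,565 L.
Available chlorine delivered: 2260 g × 0.609 = 1376 g as Cl₂.
Concentration rise: 1376 g / 412,565 L = 3.336 mg/L = 3.34 ppm.

3.34 ppm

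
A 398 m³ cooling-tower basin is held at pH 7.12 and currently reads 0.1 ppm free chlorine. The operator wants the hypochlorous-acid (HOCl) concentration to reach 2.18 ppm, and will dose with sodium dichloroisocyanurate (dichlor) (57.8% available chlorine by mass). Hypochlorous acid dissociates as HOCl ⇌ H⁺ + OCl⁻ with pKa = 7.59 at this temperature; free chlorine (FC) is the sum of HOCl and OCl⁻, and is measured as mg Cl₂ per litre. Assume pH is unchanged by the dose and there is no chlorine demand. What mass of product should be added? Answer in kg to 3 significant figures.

1.94 kg

Volume: 398 m³ = 398,000 L.
[OCl⁻]/[HOCl] = 10^(pH − pKa) = 10^(7.12 − 7.59) = 0.3388; fraction as HOCl = 1/(1 + 0.3388) = 0.7469.
Free chlorine required for 2.18 ppm HOCl: 2.18 / 0.7469 = 2.919 ppm.
FC to add: 2.919 − 0.1 = 2.819 mg/L as Cl₂.
Cl₂ equivalent: 2.819 mg/L × 398,000 L = 1122 g.
Product at 57.8% available Cl: 1122 / 0.578 = 1941 g.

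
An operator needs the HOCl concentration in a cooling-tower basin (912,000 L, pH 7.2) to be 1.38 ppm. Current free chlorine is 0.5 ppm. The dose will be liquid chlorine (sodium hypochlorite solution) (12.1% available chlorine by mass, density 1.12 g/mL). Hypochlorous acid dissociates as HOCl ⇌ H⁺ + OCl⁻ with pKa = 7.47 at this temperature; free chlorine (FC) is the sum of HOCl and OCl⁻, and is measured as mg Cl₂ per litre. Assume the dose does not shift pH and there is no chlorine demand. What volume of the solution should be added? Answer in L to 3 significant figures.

[OCl⁻]/[HOCl] = 10^(pH − pKa) = 10^(7.2 − 7.47) = 0.537; fraction as HOCl = 1/(1 + 0.537) = 0.6506.
Free chlorine required for 1.38 ppm HOCl: 1.38 / 0.6506 = 2.121 ppm.
FC to add: 2.121 − 0.5 = 1.621 mg/L as Cl₂.
Cl₂ equivalent: 1.621 mg/L × 912,000 L = 1478 g.
Product at 12.1% available Cl: 1478 / 0.121 = 12,220 g.
Volume: 12,220 g ÷ 1.12 g/mL = 10,910 mL.

10.9 L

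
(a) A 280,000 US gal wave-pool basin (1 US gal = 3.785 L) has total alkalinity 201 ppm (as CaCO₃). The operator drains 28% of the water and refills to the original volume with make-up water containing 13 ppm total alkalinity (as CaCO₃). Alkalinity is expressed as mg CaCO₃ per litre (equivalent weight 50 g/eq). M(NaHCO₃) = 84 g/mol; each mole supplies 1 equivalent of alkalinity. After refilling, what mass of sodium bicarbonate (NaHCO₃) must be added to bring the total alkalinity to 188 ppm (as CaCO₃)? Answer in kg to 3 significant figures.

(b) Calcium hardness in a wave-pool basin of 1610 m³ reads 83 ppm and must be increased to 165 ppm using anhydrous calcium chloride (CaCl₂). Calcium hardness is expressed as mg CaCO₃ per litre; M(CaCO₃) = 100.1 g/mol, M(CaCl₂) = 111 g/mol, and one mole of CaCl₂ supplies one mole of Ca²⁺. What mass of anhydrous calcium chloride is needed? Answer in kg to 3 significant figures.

(a) 70.6 kg; (b) 146 kg

(a) Volume: 280,000 US gal × 3.785 L/gal = 1,059,800 L.
(a) After draining 28% and refilling: 201 × 0.72 + 13 × 0.28 = 148.36 ppm.
(a) Deficit to target: 188 − 148.36 = 39.64 mg/L.
(a) As CaCO₃: 39.64 mg/L × 1,059,800 L = 42,010 g; ÷ 50 g/eq ÷ 1 = 840.2 mol NaHCO₃.
(a) Mass: 840.2 × 84 = 70,580 g.

(b) Volume: 1610 m³ = 1,610,000 L.
(b) Hardness to add: (165 − 83) = 82 mg/L as CaCO₃ × 1,610,000 L = 132,000 g as CaCO₃.
(b) Moles of Ca²⁺ (1 mol Ca²⁺ ≡ 1 mol CaCO₃): 132,000 / 100.1 g/mol = 1319 mol.
(b) Mass of CaCl₂: 1319 × 111 = 146,400 g.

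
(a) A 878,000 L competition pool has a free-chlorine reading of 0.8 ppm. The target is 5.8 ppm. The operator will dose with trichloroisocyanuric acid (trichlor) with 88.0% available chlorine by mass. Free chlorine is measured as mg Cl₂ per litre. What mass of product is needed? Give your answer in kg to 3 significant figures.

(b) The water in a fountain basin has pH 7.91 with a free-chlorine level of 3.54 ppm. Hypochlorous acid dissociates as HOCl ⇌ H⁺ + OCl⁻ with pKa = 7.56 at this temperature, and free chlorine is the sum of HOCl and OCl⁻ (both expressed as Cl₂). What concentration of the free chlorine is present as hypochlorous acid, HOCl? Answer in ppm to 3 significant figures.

(a) Chlorine deficit: 5.8 − 0.8 = 5 ppm = 5 mg/L as Cl₂.
(a) Cl₂ equivalent needed: 5 mg/L × 878,000 L = 4,390,000 mg = 4390 g.
(a) Product at 88.0% available chlorine: 4390 / 0.88 = 4989 g.

(b) [OCl⁻]/[HOCl] = 10^(pH − pKa) = 10^(7.91 − 7.56) = 10^0.35 = 2.239.
(b) Fraction as HOCl = 1 / (1 + 2.239) = 0.3088.
(b) HOCl = 0.3088 × 3.54 ppm = 1.093 ppm.

(a) 4.99 kg; (b) 1.09 ppm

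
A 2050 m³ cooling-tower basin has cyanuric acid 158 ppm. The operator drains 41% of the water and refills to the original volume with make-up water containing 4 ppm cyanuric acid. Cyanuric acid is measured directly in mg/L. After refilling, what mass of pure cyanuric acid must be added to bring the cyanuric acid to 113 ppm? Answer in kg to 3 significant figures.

Volume: 2050 m³ = 2,050,000 L.
After draining 41% and refilling: 158 × 0.59 + 4 × 0.41 = 94.86 ppm.
Deficit to target: 113 − 94.86 = 18.14 mg/L.
Mass: 18.14 mg/L × 2,050,000 L = 37,190 g cyanuric acid.

37.2 kg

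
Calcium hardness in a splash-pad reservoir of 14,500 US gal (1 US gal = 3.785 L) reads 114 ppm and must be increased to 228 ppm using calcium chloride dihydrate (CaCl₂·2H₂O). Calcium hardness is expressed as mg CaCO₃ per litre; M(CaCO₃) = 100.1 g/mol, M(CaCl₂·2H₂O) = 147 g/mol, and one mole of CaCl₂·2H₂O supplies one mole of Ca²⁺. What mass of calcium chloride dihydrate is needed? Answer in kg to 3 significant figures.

Volume: 14,500 US gal × 3.785 L/gal = 54,882 L.
Hardness to add: (228 − 114) = 114 mg/L as CaCO₃ × 54,882 L = 6257 g as CaCO₃.
Moles of Ca²⁺ (1 mol Ca²⁺ ≡ 1 mol CaCO₃): 6257 / 100.1 g/mol = 62.5 mol.
Mass of CaCl₂·2H₂O: 62.5 × 147 = 9188 g.

9.19 kg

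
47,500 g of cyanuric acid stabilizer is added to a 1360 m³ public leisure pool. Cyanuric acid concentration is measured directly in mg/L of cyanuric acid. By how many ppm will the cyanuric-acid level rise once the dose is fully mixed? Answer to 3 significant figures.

34.9 ppm

Volume: 1360 m³ = 1,360,000 L.
Rise: 47,500 g / 1,360,000 L × 1000 = 34.93 mg/L.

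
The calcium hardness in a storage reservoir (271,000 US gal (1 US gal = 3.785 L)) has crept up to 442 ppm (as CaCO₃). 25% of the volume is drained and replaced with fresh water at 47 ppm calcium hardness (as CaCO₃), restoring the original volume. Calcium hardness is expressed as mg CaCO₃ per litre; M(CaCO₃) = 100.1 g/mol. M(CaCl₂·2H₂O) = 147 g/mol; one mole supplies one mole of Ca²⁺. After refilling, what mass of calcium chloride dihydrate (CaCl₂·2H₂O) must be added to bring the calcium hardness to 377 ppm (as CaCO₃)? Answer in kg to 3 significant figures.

50.8 kg

Volume: 271,000 US gal × 3.785 L/gal = 1,025,735 L.
After draining 25% and refilling: 442 × 0.75 + 47 × 0.25 = 343.25 ppm.
Deficit to target: 377 − 343.25 = 33.75 mg/L.
As CaCO₃: 33.75 mg/L × 1,025,735 L = 34,620 g; ÷ 100.1 = 345.8 mol Ca²⁺.
Mass: 345.8 × 147 = 50,840 g.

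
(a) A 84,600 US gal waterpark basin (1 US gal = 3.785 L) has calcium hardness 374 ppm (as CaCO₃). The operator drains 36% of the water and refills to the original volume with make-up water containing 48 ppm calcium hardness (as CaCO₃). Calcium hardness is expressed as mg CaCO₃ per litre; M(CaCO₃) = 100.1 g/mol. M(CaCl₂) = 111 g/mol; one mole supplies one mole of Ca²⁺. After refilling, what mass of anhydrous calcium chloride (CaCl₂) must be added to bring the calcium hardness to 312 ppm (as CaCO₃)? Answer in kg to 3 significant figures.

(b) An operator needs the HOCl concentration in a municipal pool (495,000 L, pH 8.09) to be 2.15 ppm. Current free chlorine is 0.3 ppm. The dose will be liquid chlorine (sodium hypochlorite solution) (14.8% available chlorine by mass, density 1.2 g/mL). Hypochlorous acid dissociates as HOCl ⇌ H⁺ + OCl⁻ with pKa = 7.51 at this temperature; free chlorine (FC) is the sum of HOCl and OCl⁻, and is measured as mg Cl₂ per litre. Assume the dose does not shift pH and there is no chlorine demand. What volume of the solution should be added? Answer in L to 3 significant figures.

(a) Volume: 84,600 US gal × 3.785 L/gal = 320,211 L.
(a) After draining 36% and refilling: 374 × 0.64 + 48 × 0.36 = 256.64 ppm.
(a) Deficit to target: 312 − 256.64 = 55.36 mg/L.
(a) As CaCO₃: 55.36 mg/L × 320,211 L = 17,730 g; ÷ 100.1 = 177.1 mol Ca²⁺.
(a) Mass: 177.1 × 111 = 19,660 g.

(b) [OCl⁻]/[HOCl] = 10^(pH − pKa) = 10^(8.09 − 7.51) = 3.802; fraction as HOCl = 1/(1 + 3.802) = 0.2083.
(b) Free chlorine required for 2.15 ppm HOCl: 2.15 / 0.2083 = 10.32 ppm.
(b) FC to add: 10.32 − 0.3 = 10.02 mg/L as Cl₂.
(b) Cl₂ equivalent: 10.02 mg/L × 495,000 L = 4962 g.
(b) Product at 14.8% available Cl: 4962 / 0.148 = 33,530 g.
(b) Volume: 33,530 g ÷ 1.2 g/mL = 27,940 mL.

(a) 19.7 kg; (b) 27.9 L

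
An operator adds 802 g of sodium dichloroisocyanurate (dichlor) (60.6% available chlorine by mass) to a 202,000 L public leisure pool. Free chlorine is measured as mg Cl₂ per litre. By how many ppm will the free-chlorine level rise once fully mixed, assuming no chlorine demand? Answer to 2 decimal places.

Available chlorine delivered: 802 g × 0.606 = 486 g as Cl₂.
Concentration rise: 486 g / 202,000 L = 2.406 mg/L = 2.41 ppm.

2.41 ppm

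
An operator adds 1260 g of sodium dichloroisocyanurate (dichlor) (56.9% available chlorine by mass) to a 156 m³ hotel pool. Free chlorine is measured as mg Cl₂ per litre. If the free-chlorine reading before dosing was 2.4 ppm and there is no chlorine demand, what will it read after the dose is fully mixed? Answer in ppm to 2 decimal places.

Volume: 156 m³ = 156,000 L.
Available chlorine delivered: 1260 g × 0.569 = 716.9 g as Cl₂.
Concentration rise: 716.9 g / 156,000 L = 4.596 mg/L = 4.60 ppm.
Final FC: 2.4 + 4.60 = 7.00 ppm.

7.00 ppm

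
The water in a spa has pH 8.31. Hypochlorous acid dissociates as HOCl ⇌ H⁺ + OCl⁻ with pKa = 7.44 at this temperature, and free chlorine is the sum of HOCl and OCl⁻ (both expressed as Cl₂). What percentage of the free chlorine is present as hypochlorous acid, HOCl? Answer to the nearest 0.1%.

11.9%

[OCl⁻]/[HOCl] = 10^(pH − pKa) = 10^(8.31 − 7.44) = 10^0.87 = 7.413.
Fraction as HOCl = 1 / (1 + 7.413) = 0.1189.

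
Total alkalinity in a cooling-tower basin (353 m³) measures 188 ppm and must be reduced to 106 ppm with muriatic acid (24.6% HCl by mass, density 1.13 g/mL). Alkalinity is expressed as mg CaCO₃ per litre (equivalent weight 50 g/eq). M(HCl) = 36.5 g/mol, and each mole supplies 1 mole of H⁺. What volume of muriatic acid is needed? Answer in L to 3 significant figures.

76.0 L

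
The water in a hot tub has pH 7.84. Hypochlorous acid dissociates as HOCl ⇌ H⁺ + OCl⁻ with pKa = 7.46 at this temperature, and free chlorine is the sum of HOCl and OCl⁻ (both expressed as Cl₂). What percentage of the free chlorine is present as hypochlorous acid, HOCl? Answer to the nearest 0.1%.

[OCl⁻]/[HOCl] = 10^(pH − pKa) = 10^(7.84 − 7.46) = 10^0.38 = 2.399.
Fraction as HOCl = 1 / (1 + 2.399) = 0.2942.

29.4%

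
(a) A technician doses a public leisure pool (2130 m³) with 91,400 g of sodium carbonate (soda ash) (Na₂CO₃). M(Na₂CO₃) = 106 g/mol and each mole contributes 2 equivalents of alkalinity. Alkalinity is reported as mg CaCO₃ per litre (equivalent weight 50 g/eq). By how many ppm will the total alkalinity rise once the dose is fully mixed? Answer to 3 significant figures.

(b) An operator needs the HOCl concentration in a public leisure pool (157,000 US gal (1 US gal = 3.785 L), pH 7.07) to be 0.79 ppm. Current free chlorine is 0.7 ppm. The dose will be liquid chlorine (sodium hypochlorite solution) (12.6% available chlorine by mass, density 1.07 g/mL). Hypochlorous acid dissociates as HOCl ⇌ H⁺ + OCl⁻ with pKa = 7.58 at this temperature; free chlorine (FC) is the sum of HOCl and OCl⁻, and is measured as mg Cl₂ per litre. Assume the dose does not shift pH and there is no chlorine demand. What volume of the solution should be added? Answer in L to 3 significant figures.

(a) Volume: 2130 m³ = 2,130,000 L.
(a) Moles of Na₂CO₃: 91,400 g ÷ 106 g/mol = 862.3 mol → 1725 eq of alkalinity.
(a) As CaCO₃: 1725 eq × 50 g/eq = 86,230 g.
(a) Rise: 86,230 g / 2,130,000 L × 1000 = 40.48 mg/L.

(b) Volume: 157,000 US gal × 3.785 L/gal = 594,245 L.
(b) [OCl⁻]/[HOCl] = 10^(pH − pKa) = 10^(7.07 − 7.58) = 0.309; fraction as HOCl = 1/(1 + 0.309) = 0.7639.
(b) Free chlorine required for 0.79 ppm HOCl: 0.79 / 0.7639 = 1.034 ppm.
(b) FC to add: 1.034 − 0.7 = 0.3341 mg/L as Cl₂.
(b) Cl₂ equivalent: 0.3341 mg/L × 594,245 L = 198.6 g.
(b) Product at 12.6% available Cl: 198.6 / 0.126 = 1576 g.
(b) Volume: 1576 g ÷ 1.07 g/mL = 1473 mL.

(a) 40.5 ppm; (b) 1.47 L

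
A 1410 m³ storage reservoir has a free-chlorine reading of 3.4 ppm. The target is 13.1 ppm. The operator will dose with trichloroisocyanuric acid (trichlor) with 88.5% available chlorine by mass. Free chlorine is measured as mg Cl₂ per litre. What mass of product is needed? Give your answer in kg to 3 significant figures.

15.5 kg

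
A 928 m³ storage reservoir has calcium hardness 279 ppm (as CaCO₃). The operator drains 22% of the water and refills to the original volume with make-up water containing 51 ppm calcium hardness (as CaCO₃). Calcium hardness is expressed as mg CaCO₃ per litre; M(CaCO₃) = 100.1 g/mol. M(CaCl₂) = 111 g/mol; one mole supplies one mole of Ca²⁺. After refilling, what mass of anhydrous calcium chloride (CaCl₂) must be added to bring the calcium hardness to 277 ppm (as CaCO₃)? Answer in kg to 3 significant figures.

Volume: 928 m³ = 928,000 L.
After draining 22% and refilling: 279 × 0.78 + 51 × 0.22 = 228.84 ppm.
Deficit to target: 277 − 228.84 = 48.16 mg/L.
As CaCO₃: 48.16 mg/L × 928,000 L = 44,690 g; ÷ 100.1 = 446.5 mol Ca²⁺.
Mass: 446.5 × 111 = 49,560 g.

49.6 kg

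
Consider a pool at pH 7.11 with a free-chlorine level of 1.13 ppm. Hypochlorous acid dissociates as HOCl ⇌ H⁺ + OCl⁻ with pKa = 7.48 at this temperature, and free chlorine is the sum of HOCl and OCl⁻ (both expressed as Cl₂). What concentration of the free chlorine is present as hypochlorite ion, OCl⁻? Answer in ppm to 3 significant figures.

0.338 ppm

[OCl⁻]/[HOCl] = 10^(pH − pKa) = 10^(7.11 − 7.48) = 10^-0.37 = 0.4266.
Fraction as HOCl = 1 / (1 + 0.4266) = 0.701.
OCl⁻ = (1 − 0.701) × 1.13 ppm = 0.3379 ppm.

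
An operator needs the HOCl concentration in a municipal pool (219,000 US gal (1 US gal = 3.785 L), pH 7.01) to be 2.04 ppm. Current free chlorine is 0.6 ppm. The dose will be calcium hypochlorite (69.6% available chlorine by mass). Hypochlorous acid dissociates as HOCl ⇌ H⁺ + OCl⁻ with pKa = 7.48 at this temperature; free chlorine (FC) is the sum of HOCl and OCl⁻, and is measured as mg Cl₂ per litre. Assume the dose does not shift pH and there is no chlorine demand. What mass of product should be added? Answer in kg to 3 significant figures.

Volume: 219,000 US gal × 3.785 L/gal = 828,915 L.
[OCl⁻]/[HOCl] = 10^(pH − pKa) = 10^(7.01 − 7.48) = 0.3388; fraction as HOCl = 1/(1 + 0.3388) = 0.7469.
Free chlorine required for 2.04 ppm HOCl: 2.04 / 0.7469 = 2.731 ppm.
FC to add: 2.731 − 0.6 = 2.131 mg/L as Cl₂.
Cl₂ equivalent: 2.131 mg/L × 828,915 L = 1767 g.
Product at 69.6% available Cl: 1767 / 0.696 = 2538 g.

2.54 kg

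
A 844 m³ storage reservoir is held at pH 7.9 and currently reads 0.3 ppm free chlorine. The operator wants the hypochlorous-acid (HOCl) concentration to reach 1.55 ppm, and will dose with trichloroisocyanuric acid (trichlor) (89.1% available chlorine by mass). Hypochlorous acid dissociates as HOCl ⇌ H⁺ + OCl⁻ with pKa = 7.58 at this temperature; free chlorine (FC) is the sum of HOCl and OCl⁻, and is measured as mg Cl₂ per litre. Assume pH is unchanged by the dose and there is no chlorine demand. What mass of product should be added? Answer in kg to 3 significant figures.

Volume: 844 m³ = 844,000 L.
[OCl⁻]/[HOCl] = 10^(pH − pKa) = 10^(7.9 − 7.58) = 2.089; fraction as HOCl = 1/(1 + 2.089) = 0.3237.
Free chlorine required for 1.55 ppm HOCl: 1.55 / 0.3237 = 4.788 ppm.
FC to add: 4.788 − 0.3 = 4.488 mg/L as Cl₂.
Cl₂ equivalent: 4.488 mg/L × 844,000 L = 3788 g.
Product at 89.1% available Cl: 3788 / 0.891 = 4252 g.

4.25 kg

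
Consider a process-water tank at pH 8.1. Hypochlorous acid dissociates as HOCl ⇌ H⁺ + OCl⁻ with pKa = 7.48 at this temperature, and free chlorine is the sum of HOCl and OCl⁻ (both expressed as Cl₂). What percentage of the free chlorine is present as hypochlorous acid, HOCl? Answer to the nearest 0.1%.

[OCl⁻]/[HOCl] = 10^(pH − pKa) = 10^(8.1 − 7.48) = 10^0.62 = 4.169.
Fraction as HOCl = 1 / (1 + 4.169) = 0.1935.

19.3%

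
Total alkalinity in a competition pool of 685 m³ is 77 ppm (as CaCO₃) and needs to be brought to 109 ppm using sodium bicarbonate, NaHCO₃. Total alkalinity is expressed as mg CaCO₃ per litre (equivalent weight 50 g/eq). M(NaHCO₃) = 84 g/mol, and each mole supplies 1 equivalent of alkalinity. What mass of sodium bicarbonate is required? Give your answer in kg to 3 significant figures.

Volume: 685 m³ = 685,000 L.
Alkalinity to add: (109 − 77) = 32 mg/L as CaCO₃ × 685,000 L = 21,920 g as CaCO₃.
Equivalents: 21,920 g ÷ 50 g/eq = 438.4 eq.
NaHCO₃ supplies 1 eq per mole → 438.4 mol.
Mass: 438.4 mol × 84 g/mol = 36,830 g.

36.8 kg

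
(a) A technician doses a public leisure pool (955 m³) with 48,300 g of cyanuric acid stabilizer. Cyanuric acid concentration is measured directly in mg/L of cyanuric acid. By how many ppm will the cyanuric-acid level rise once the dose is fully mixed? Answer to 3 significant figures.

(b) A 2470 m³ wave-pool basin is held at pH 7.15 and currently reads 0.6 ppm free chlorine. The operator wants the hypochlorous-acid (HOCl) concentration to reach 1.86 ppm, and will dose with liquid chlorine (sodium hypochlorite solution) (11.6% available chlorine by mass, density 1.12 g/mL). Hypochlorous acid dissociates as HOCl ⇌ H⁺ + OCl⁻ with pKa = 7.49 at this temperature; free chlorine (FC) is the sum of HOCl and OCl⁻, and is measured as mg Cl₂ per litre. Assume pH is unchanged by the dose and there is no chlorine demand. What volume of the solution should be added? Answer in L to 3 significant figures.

(a) 50.6 ppm; (b) 40.1 L

(a) Volume: 955 m³ = 955,000 L.
(a) Rise: 48,300 g / 955,000 L × 1000 = 50.58 mg/L.

(b) Volume: 2470 m³ = 2,470,000 L.
(b) [OCl⁻]/[HOCl] = 10^(pH − pKa) = 10^(7.15 − 7.49) = 0.4571; fraction as HOCl = 1/(1 + 0.4571) = 0.6863.
(b) Free chlorine required for 1.86 ppm HOCl: 1.86 / 0.6863 = 2.71 ppm.
(b) FC to add: 2.71 − 0.6 = 2.11 mg/L as Cl₂.
(b) Cl₂ equivalent: 2.11 mg/L × 2,470,000 L = 5212 g.
(b) Product at 11.6% available Cl: 5212 / 0.116 = 44,930 g.
(b) Volume: 44,930 g ÷ 1.12 g/mL = 40,120 mL.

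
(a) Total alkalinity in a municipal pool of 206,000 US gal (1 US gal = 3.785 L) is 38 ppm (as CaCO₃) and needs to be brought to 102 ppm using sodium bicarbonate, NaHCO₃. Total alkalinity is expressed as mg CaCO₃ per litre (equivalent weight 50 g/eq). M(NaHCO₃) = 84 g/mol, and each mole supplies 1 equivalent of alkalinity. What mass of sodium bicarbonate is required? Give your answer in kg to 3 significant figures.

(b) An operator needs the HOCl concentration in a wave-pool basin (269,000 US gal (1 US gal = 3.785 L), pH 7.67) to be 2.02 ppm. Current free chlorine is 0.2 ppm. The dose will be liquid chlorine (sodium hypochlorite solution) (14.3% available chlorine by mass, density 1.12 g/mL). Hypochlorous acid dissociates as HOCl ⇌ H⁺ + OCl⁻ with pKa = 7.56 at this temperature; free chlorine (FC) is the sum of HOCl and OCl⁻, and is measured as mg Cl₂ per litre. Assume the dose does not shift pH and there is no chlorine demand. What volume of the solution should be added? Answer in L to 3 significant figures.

(a) 83.8 kg; (b) 28.1 L

(a) Volume: 206,000 US gal × 3.785 L/gal = 779,710 L.
(a) Alkalinity to add: (102 − 38) = 64 mg/L as CaCO₃ × 779,710 L = 49,900 g as CaCO₃.
(a) Equivalents: 49,900 g ÷ 50 g/eq = 998 eq.
(a) NaHCO₃ supplies 1 eq per mole → 998 mol.
(a) Mass: 998 mol × 84 g/mol = 83,830 g.

(b) Volume: 269,000 US gal × 3.785 L/gal = 1,018,165 L.
(b) [OCl⁻]/[HOCl] = 10^(pH − pKa) = 10^(7.67 − 7.56) = 1.288; fraction as HOCl = 1/(1 + 1.288) = 0.437.
(b) Free chlorine required for 2.02 ppm HOCl: 2.02 / 0.437 = 4.622 ppm.
(b) FC to add: 4.622 − 0.2 = 4.422 mg/L as Cl₂.
(b) Cl₂ equivalent: 4.422 mg/L × 1,018,165 L = 4503 g.
(b) Product at 14.3% available Cl: 4503 / 0.143 = 31,490 g.
(b) Volume: 31,490 g ÷ 1.12 g/mL = 28,110 mL.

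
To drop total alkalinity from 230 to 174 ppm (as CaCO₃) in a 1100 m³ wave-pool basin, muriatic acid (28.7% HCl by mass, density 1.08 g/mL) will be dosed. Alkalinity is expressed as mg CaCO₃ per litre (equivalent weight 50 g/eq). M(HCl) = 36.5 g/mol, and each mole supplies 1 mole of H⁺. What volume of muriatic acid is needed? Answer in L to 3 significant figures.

Volume: 1100 m³ = 1,100,000 L.
Alkalinity to neutralize: (230 − 174) = 56 mg/L as CaCO₃ × 1,100,000 L = 61,600 g as CaCO₃.
Equivalents of H⁺ required: 61,600 ÷ 50 g/eq = 1232 eq = 1232 mol HCl.
Mass of HCl: 1232 × 36.5 = 44,970 g.
Mass of 28.7% solution: 44,970 / 0.287 = 156,700 g.
Volume: 156,700 g ÷ 1.08 g/mL = 145,100 mL.

145 L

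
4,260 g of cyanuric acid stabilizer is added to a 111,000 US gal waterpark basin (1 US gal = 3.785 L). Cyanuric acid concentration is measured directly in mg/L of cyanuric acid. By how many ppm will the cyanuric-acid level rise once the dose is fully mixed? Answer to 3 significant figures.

10.1 ppm

Volume: 111,000 US gal × 3.785 L/gal = 420,135 L.
Rise: 4,260 g / 420,135 L × 1000 = 10.14 mg/L.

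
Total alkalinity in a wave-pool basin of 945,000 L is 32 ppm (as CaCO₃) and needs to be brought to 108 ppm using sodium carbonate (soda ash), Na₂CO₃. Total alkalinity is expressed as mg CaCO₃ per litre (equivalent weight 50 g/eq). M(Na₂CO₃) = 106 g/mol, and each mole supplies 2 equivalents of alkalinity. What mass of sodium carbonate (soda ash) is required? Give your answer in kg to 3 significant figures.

Alkalinity to add: (108 − 32) = 76 mg/L as CaCO₃ × 945,000 L = 71,820 g as CaCO₃.
Equivalents: 71,820 g ÷ 50 g/eq = 1436 eq.
Each mole of Na₂CO₃ supplies 2 eq, so 1436 / 2 = 718.2 mol.
Mass: 718.2 mol × 106 g/mol = 76,130 g.

76.1 kg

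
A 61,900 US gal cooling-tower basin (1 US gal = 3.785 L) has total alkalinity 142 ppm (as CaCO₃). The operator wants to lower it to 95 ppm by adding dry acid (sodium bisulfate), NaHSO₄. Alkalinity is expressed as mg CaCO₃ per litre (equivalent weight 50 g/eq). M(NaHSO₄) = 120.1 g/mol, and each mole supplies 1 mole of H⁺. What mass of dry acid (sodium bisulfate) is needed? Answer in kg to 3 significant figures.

Volume: 61,900 US gal × 3.785 L/gal = 234,292 L.
Alkalinity to neutralize: (142 − 95) = 47 mg/L as CaCO₃ × 234,292 L = 11,010 g as CaCO₃.
Equivalents of H⁺ required: 11,010 ÷ 50 g/eq = 220.2 eq = 220.2 mol NaHSO₄.
Mass of NaHSO₄: 220.2 × 120.1 = 26,450 g.

26.5 kg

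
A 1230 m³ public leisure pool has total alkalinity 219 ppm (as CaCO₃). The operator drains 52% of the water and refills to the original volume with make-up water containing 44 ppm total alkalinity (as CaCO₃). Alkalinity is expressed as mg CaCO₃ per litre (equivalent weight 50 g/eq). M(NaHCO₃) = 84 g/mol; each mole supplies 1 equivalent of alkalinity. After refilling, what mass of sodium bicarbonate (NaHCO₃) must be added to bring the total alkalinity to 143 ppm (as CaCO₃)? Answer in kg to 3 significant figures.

Volume: 1230 m³ = 1,230,000 L.
After draining 52% and refilling: 219 × 0.48 + 44 × 0.52 = 128 ppm.
Deficit to target: 143 − 128 = 15 mg/L.
As CaCO₃: 15 mg/L × 1,230,000 L = 18,450 g; ÷ 50 g/eq ÷ 1 = 369 mol NaHCO₃.
Mass: 369 × 84 = 31,000 g.

31.0 kg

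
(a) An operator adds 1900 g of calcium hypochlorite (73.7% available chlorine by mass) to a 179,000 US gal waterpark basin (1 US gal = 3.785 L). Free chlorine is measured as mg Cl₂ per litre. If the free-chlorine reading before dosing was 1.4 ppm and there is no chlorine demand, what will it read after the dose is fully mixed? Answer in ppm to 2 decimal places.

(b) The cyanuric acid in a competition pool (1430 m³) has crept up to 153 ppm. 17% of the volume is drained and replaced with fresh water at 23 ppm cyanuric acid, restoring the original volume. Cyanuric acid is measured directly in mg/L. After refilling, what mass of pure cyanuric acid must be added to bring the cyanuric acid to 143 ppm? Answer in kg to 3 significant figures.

(a) 3.47 ppm; (b) 17.3 kg

(a) Volume: 179,000 US gal × 3.785 L/gal = 677,515 L.
(a) Available chlorine delivered: 1900 g × 0.737 = 1400 g as Cl₂.
(a) Concentration rise: 1400 g / 677,515 L = 2.067 mg/L = 2.07 ppm.
(a) Final FC: 1.4 + 2.07 = 3.47 ppm.

(b) Volume: 1430 m³ = 1,430,000 L.
(b) After draining 17% and refilling: 153 × 0.83 + 23 × 0.17 = 130.9 ppm.
(b) Deficit to target: 143 − 130.9 = 12.1 mg/L.
(b) Mass: 12.1 mg/L × 1,430,000 L = 17,300 g cyanuric acid.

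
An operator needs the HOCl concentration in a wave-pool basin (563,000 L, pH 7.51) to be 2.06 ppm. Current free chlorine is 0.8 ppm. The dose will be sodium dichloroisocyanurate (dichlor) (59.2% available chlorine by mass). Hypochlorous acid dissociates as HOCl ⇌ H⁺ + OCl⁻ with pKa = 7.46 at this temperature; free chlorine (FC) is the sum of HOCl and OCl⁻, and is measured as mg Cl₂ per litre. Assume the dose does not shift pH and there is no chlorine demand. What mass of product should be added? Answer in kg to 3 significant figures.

[OCl⁻]/[HOCl] = 10^(pH − pKa) = 10^(7.51 − 7.46) = 1.122; fraction as HOCl = 1/(1 + 1.122) = 0.4712.
Free chlorine required for 2.06 ppm HOCl: 2.06 / 0.4712 = 4.371 ppm.
FC to add: 4.371 − 0.8 = 3.571 mg/L as Cl₂.
Cl₂ equivalent: 3.571 mg/L × 563,000 L = 2011 g.
Product at 59.2% available Cl: 2011 / 0.592 = 3396 g.

3.40 kg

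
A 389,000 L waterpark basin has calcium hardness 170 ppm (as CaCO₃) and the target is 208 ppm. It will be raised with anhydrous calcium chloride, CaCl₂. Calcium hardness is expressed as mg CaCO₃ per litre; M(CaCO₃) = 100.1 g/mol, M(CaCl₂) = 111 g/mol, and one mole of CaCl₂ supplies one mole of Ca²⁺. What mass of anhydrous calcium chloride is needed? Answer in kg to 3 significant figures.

16.4 kg

Hardness to add: (208 − 170) = 38 mg/L as CaCO₃ × 389,000 L = 14,780 g as CaCO₃.
Moles of Ca²⁺ (1 mol Ca²⁺ ≡ 1 mol CaCO₃): 14,780 / 100.1 g/mol = 147.7 mol.
Mass of CaCl₂: 147.7 × 111 = 16,390 g.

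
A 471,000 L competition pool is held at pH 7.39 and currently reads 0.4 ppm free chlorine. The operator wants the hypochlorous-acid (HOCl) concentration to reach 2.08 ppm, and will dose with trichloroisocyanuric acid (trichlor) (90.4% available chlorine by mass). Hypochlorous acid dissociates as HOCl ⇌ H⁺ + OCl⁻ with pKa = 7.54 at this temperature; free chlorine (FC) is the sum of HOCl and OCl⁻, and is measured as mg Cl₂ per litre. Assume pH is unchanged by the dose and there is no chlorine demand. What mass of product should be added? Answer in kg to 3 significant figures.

[OCl⁻]/[HOCl] = 10^(pH − pKa) = 10^(7.39 − 7.54) = 0.7079; fraction as HOCl = 1/(1 + 0.7079) = 0.5855.
Free chlorine required for 2.08 ppm HOCl: 2.08 / 0.5855 = 3.553 ppm.
FC to add: 3.553 − 0.4 = 3.153 mg/L as Cl₂.
Cl₂ equivalent: 3.153 mg/L × 471,000 L = 1485 g.
Product at 90.4% available Cl: 1485 / 0.904 = 1643 g.

1.64 kg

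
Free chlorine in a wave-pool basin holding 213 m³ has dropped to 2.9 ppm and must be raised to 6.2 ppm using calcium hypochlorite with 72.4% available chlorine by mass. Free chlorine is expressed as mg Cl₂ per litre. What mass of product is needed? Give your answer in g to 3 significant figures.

Volume: 213 m³ = 213,000 L.
Chlorine deficit: 6.2 − 2.9 = 3.3 ppm = 3.3 mg/L as Cl₂.
Cl₂ equivalent needed: 3.3 mg/L × 213,000 L = 702,900 mg = 702.9 g.
Product at 72.4% available chlorine: 702.9 / 0.724 = 970.9 g.

971 g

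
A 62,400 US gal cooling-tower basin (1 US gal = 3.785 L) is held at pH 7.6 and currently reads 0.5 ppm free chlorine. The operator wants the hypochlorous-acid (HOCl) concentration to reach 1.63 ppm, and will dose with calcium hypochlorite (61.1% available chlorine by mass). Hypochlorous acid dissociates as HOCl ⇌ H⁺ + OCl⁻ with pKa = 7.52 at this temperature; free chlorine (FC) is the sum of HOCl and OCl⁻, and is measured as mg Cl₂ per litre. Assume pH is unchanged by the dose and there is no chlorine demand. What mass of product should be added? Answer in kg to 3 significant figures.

1.19 kg

Volume: 62,400 US gal × 3.785 L/gal = 236,184 L.
[OCl⁻]/[HOCl] = 10^(pH − pKa) = 10^(7.6 − 7.52) = 1.202; fraction as HOCl = 1/(1 + 1.202) = 0.4541.
Free chlorine required for 1.63 ppm HOCl: 1.63 / 0.4541 = 3.59 ppm.
FC to add: 3.59 − 0.5 = 3.09 mg/L as Cl₂.
Cl₂ equivalent: 3.09 mg/L × 236,184 L = 729.7 g.
Product at 61.1% available Cl: 729.7 / 0.611 = 1194 g.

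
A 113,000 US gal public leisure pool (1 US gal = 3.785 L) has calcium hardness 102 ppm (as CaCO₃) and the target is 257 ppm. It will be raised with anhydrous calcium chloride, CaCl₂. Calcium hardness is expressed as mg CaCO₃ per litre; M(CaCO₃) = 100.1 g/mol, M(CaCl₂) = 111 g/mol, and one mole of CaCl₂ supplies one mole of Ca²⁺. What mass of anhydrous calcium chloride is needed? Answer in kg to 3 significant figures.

Volume: 113,000 US gal × 3.785 L/gal = 427,705 L.
Hardness to add: (257 − 102) = 155 mg/L as CaCO₃ × 427,705 L = 66,290 g as CaCO₃.
Moles of Ca²⁺ (1 mol Ca²⁺ ≡ 1 mol CaCO₃): 66,290 / 100.1 g/mol = 662.3 mol.
Mass of CaCl₂: 662.3 × 111 = 73,510 g.

73.5 kg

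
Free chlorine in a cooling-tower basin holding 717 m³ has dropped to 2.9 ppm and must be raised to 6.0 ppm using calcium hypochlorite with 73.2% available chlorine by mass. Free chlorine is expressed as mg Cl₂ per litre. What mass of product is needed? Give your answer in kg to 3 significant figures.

Volume: 717 m³ = 717,000 L.
Chlorine deficit: 6.0 − 2.9 = 3.1 ppm = 3.1 mg/L as Cl₂.
Cl₂ equivalent needed: 3.1 mg/L × 717,000 L = 2,223,000 mg = 2223 g.
Product at 73.2% available chlorine: 2223 / 0.732 = 3036 g.

3.04 kg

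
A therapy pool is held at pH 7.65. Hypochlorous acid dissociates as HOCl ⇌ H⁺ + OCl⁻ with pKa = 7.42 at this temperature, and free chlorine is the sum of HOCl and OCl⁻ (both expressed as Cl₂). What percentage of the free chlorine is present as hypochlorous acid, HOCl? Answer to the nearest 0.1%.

[OCl⁻]/[HOCl] = 10^(pH − pKa) = 10^(7.65 − 7.42) = 10^0.23 = 1.698.
Fraction as HOCl = 1 / (1 + 1.698) = 0.3706.

37.1%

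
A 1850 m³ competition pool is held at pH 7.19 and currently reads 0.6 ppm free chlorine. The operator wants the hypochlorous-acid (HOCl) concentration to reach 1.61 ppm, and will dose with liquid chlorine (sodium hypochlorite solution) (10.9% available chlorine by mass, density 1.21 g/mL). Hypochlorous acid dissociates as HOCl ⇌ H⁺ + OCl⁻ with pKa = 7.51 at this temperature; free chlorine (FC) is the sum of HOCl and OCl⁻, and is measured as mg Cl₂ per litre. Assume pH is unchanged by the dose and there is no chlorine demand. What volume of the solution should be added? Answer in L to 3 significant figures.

25.0 L

Volume: 1850 m³ = 1,850,000 L.
[OCl⁻]/[HOCl] = 10^(pH − pKa) = 10^(7.19 − 7.51) = 0.4786; fraction as HOCl = 1/(1 + 0.4786) = 0.6763.
Free chlorine required for 1.61 ppm HOCl: 1.61 / 0.6763 = 2.381 ppm.
FC to add: 2.381 − 0.6 = 1.781 mg/L as Cl₂.
Cl₂ equivalent: 1.781 mg/L × 1,850,000 L = 3294 g.
Product at 10.9% available Cl: 3294 / 0.109 = 30,220 g.
Volume: 30,220 g ÷ 1.21 g/mL = 24,980 mL.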